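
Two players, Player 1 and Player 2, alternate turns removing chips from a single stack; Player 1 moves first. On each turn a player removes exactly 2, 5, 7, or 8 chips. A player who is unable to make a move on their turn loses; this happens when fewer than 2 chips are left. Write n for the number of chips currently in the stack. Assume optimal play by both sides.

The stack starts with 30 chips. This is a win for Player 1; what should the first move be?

Remove 7, leaving 23.

Classify positions by backward induction: terminal positions (no move available) are L. From any other position, the mover wins iff some move reaches an L.
n=0: no move → L
n=1: no move → L
n=2: W (go to 0, an L position)
n=3: W (go to 1, an L position)
n=4: L (sole option 2(W) is W)
n=5: W (go to 0, an L position)
n=6: W (go to 4, an L position)
n=7: W (go to 0, an L position)
n=8: W (go to 1, an L position)
n=9: W (go to 4, an L position)
n=10: L (options 8(W), 5(W), 3(W), 2(W) are all W)
n=11: W (go to 4, an L position)
n=12: W (go to 10, an L position)
n=13: L (options 11(W), 8(W), 6(W), 5(W) are all W)
n=14: L (options 12(W), 9(W), 7(W), 6(W) are all W)
n=15: W (go to 13, an L position)
n=16: W (go to 14, an L position)
n=17: W (go to 10, an L position)
n=18: W (go to 13, an L position)
n=19: W (go to 14, an L position)
n=20: W (go to 13, an L position)
n=21: W (go to 14, an L position)
n=22: W (go to 14, an L position)
n=23: L (options 21(W), 18(W), 16(W), 15(W) are all W)
n=24: L (options 22(W), 19(W), 17(W), 16(W) are all W)
n=25: W (go to 23, an L position)
n=26: W (go to 24, an L position)
n=27: L (options 25(W), 22(W), 20(W), 19(W) are all W)
n=28: W (go to 23, an L position)
n=29: W (go to 27, an L position)
n=30: W (go to 23, an L position)
From 30, the L positions reachable in one move are: 23.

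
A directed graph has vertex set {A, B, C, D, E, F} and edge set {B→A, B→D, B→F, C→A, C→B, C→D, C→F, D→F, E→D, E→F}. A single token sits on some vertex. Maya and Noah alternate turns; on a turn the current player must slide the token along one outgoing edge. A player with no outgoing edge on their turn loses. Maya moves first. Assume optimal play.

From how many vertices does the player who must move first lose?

2

Positions with no move are L. A position that does have a move is losing for the player to move precisely when every available move leads to a winning position for the opponent. Fill in the labels:
Every edge goes from a vertex to one that appears earlier in the order F, A, D, B, E, C, so processing vertices in that order labels each vertex after all of its successors.
F: no outgoing edge → L
A: no outgoing edge → L
D: →F(L), so W
B: →A(L), so W
E: →F(L), so W
C: →A(L), so W
The L vertices are A, F; that is 2 in all.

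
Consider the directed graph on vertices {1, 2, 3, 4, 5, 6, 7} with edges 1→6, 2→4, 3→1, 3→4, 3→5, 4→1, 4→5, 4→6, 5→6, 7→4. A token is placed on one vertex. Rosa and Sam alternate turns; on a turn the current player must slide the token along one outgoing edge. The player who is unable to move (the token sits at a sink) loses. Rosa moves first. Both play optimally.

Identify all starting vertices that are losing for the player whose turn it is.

2, 3, 6, 7

Positions with no move are L. A position that does have a move is losing for the player to move precisely when every available move leads to a winning position for the opponent. Fill in the labels:
Every edge goes from a vertex to one that appears earlier in the order 6, 5, 1, 4, 7, 2, 3, so processing vertices in that order labels each vertex after all of its successors.
6: no outgoing edge → L
5: can move to 6, which is L ⇒ W
1: can move to 6, which is L ⇒ W
4: can move to 6, which is L ⇒ W
7: the only move is to 4(W), a W ⇒ L
2: the only move is to 4(W), a W ⇒ L
3: moves to 4(W), 1(W), 5(W); every one is W ⇒ L
The losing starting vertices are exactly the entries labelled L in this table (4 of them).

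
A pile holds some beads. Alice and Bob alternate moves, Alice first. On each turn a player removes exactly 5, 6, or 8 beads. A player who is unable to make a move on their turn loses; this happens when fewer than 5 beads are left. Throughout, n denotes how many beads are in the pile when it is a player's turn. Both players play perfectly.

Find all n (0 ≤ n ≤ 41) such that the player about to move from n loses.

0, 1, 2, 3, 4, 13, 14, 15, 16, 17, 26, 27, 28, 29, 30, 39, 40, 41

Use the standard recursion: the mover loses at a terminal position; elsewhere, the mover wins exactly when some move hands the opponent an L position.
n=0: no move → L
n=1: no move → L
n=2: no move → L
n=3: no move → L
n=4: no move → L
n=5: W (go to 0, an L position)
n=6: W (go to 1, an L position)
n=7: W (go to 2, an L position)
n=8: W (go to 3, an L position)
n=9: W (go to 4, an L position)
n=10: W (go to 4, an L position)
n=11: W (go to 3, an L position)
n=12: W (go to 4, an L position)
n=13: L (options 8(W), 7(W), 5(W) are all W)
n=14: L (options 9(W), 8(W), 6(W) are all W)
n=15: L (options 10(W), 9(W), 7(W) are all W)
n=16: L (options 11(W), 10(W), 8(W) are all W)
n=17: L (options 12(W), 11(W), 9(W) are all W)
n=18: W (go to 13, an L position)
n=19: W (go to 14, an L position)
n=20: W (go to 15, an L position)
n=21: W (go to 16, an L position)
n=22: W (go to 17, an L position)
n=23: W (go to 17, an L position)
n=24: W (go to 16, an L position)
n=25: W (go to 17, an L position)
n=26: L (options 21(W), 20(W), 18(W) are all W)
n=27: L (options 22(W), 21(W), 19(W) are all W)
n=28: L (options 23(W), 22(W), 20(W) are all W)
n=29: L (options 24(W), 23(W), 21(W) are all W)
n=30: L (options 25(W), 24(W), 22(W) are all W)
n=31: W (go to 26, an L position)
n=32: W (go to 27, an L position)
n=33: W (go to 28, an L position)
n=34: W (go to 29, an L position)
n=35: W (go to 30, an L position)
n=36: W (go to 30, an L position)
n=37: W (go to 29, an L position)
n=38: W (go to 30, an L position)
n=39: L (options 34(W), 33(W), 31(W) are all W)
n=40: L (options 35(W), 34(W), 32(W) are all W)
n=41: L (options 36(W), 35(W), 33(W) are all W)
Reading off the rows marked L gives the requested list; there are 18 such values of n.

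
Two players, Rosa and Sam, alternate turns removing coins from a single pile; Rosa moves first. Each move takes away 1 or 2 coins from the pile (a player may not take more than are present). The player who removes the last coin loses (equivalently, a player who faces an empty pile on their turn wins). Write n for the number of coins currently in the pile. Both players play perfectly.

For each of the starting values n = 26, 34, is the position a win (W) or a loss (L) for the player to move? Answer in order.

Label each position W (a win for the player to move) or L (a loss). A position with no legal move is W; any other position is W exactly when some move reaches an L, and L when every move reaches a W.
n=0: no move; the opponent has just taken the last coin and therefore loses → W
n=1: the only move is to 0(W), a W ⇒ L
n=2: can move to 1, which is L ⇒ W
n=3: can move to 1, which is L ⇒ W
n=4: moves to 3(W), 2(W); every one is W ⇒ L
n=5: can move to 4, which is L ⇒ W
n=6: can move to 4, which is L ⇒ W
n=7: moves to 6(W), 5(W); every one is W ⇒ L
n=8: can move to 7, which is L ⇒ W
n=9: can move to 7, which is L ⇒ W
n=10: moves to 9(W), 8(W); every one is W ⇒ L
n=11: can move to 10, which is L ⇒ W
n=12: can move to 10, which is L ⇒ W
n=13: moves to 12(W), 11(W); every one is W ⇒ L
n=14: can move to 13, which is L ⇒ W
n=15: can move to 13, which is L ⇒ W
n=16: moves to 15(W), 14(W); every one is W ⇒ L
n=17: can move to 16, which is L ⇒ W
n=18: can move to 16, which is L ⇒ W
n=19: moves to 18(W), 17(W); every one is W ⇒ L
n=20: can move to 19, which is L ⇒ W
n=21: can move to 19, which is L ⇒ W
n=22: moves to 21(W), 20(W); every one is W ⇒ L
n=23: can move to 22, which is L ⇒ W
n=24: can move to 22, which is L ⇒ W
n=25: moves to 24(W), 23(W); every one is W ⇒ L
n=26: can move to 25, which is L ⇒ W
n=27: can move to 25, which is L ⇒ W
n=28: moves to 27(W), 26(W); every one is W ⇒ L
n=29: can move to 28, which is L ⇒ W
n=30: can move to 28, which is L ⇒ W
n=31: moves to 30(W), 29(W); every one is W ⇒ L
n=32: can move to 31, which is L ⇒ W
n=33: can move to 31, which is L ⇒ W
n=34: moves to 33(W), 32(W); every one is W ⇒ L

26: W, 34: L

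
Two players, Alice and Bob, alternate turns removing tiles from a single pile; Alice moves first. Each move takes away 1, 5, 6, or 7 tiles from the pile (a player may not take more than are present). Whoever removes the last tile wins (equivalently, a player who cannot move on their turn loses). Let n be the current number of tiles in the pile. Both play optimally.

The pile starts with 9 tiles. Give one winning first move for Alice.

Remove 5, leaving 4.

Positions with no move are L. A position that does have a move is losing for the player to move precisely when every available move leads to a winning position for the opponent. Fill in the labels:
n=0: no move → L
n=1: can move to 0, which is L ⇒ W
n=2: the only move is to 1(W), a W ⇒ L
n=3: can move to 2, which is L ⇒ W
n=4: the only move is to 3(W), a W ⇒ L
n=5: can move to 4, which is L ⇒ W
n=6: can move to 0, which is L ⇒ W
n=7: can move to 2, which is L ⇒ W
n=8: can move to 2, which is L ⇒ W
n=9: can move to 4, which is L ⇒ W
From 9, the L positions reachable in one move are: 4, 2. Any move reaching one of these is winning.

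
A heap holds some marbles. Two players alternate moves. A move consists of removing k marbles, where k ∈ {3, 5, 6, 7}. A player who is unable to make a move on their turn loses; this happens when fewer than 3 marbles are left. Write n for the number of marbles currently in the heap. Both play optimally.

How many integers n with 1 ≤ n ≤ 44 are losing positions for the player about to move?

Classify positions by backward induction: terminal positions (no move available) are L. From any other position, the mover wins iff some move reaches an L.
n=0: no move → L
n=1: no move → L
n=2: no move → L
n=3: reaches L-position 0 → W
n=4: reaches L-position 1 → W
n=5: reaches L-position 2 → W
n=6: reaches L-position 1 → W
n=7: reaches L-position 2 → W
n=8: reaches L-position 2 → W
n=9: reaches L-position 2 → W
n=10: only reaches 7(W), 5(W), 4(W), 3(W), all W → L
n=11: only reaches 8(W), 6(W), 5(W), 4(W), all W → L
n=12: only reaches 9(W), 7(W), 6(W), 5(W), all W → L
n=13: reaches L-position 10 → W
n=14: reaches L-position 11 → W
n=15: reaches L-position 12 → W
n=16: reaches L-position 11 → W
n=17: reaches L-position 12 → W
n=18: reaches L-position 12 → W
n=19: reaches L-position 12 → W
n=20: only reaches 17(W), 15(W), 14(W), 13(W), all W → L
n=21: only reaches 18(W), 16(W), 15(W), 14(W), all W → L
n=22: only reaches 19(W), 17(W), 16(W), 15(W), all W → L
n=23: reaches L-position 20 → W
n=24: reaches L-position 21 → W
n=25: reaches L-position 22 → W
n=26: reaches L-position 21 → W
n=27: reaches L-position 22 → W
n=28: reaches L-position 22 → W
n=29: reaches L-position 22 → W
n=30: only reaches 27(W), 25(W), 24(W), 23(W), all W → L
n=31: only reaches 28(W), 26(W), 25(W), 24(W), all W → L
n=32: only reaches 29(W), 27(W), 26(W), 25(W), all W → L
n=33: reaches L-position 30 → W
n=34: reaches L-position 31 → W
n=35: reaches L-position 32 → W
n=36: reaches L-position 31 → W
n=37: reaches L-position 32 → W
n=38: reaches L-position 32 → W
n=39: reaches L-position 32 → W
n=40: only reaches 37(W), 35(W), 34(W), 33(W), all W → L
n=41: only reaches 38(W), 36(W), 35(W), 34(W), all W → L
n=42: only reaches 39(W), 37(W), 36(W), 35(W), all W → L
n=43: reaches L-position 40 → W
n=44: reaches L-position 41 → W
L entries with 1 ≤ n ≤ 44 (n=0 is outside the asked range and is not counted): n = 1, 2, 10, 11, 12, 20, 21, 22, 30, 31, 32, 40, 41, 42; that makes 14.

14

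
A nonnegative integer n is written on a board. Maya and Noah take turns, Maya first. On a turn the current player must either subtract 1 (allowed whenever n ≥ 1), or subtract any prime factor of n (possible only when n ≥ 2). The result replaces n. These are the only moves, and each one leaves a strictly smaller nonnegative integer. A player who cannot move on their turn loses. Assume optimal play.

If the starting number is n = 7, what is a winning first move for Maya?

Move to 0.

Work bottom-up. With no move the player to move loses. Otherwise the position is W if at least one move leads to an L position for the opponent, and L if every move leads to a W.
n=0: no move → L
n=1: can move to 0, which is L ⇒ W
n=2: can move to 0, which is L ⇒ W
n=3: can move to 0, which is L ⇒ W
n=4: moves to 2(W), 3(W); every one is W ⇒ L
n=5: can move to 0, which is L ⇒ W
n=6: can move to 4, which is L ⇒ W
n=7: can move to 0, which is L ⇒ W
From 7, the L positions reachable in one move are: 0.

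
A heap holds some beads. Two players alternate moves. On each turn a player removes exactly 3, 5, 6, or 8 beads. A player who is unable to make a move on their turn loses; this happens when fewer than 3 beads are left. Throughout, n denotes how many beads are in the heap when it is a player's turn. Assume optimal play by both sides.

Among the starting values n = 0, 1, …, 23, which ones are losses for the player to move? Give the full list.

Compute win/loss labels from the base case upward. A position with no move is L. Any other position is W if it can reach an L in one move, else L.
n=0: no move → L
n=1: no move → L
n=2: no move → L
n=3: reaches L-position 0 → W
n=4: reaches L-position 1 → W
n=5: reaches L-position 2 → W
n=6: reaches L-position 1 → W
n=7: reaches L-position 2 → W
n=8: reaches L-position 2 → W
n=9: reaches L-position 1 → W
n=10: reaches L-position 2 → W
n=11: only reaches 8(W), 6(W), 5(W), 3(W), all W → L
n=12: only reaches 9(W), 7(W), 6(W), 4(W), all W → L
n=13: only reaches 10(W), 8(W), 7(W), 5(W), all W → L
n=14: reaches L-position 11 → W
n=15: reaches L-position 12 → W
n=16: reaches L-position 13 → W
n=17: reaches L-position 12 → W
n=18: reaches L-position 13 → W
n=19: reaches L-position 13 → W
n=20: reaches L-position 12 → W
n=21: reaches L-position 13 → W
n=22: only reaches 19(W), 17(W), 16(W), 14(W), all W → L
n=23: only reaches 20(W), 18(W), 17(W), 15(W), all W → L
Reading off the rows marked L gives the requested list; there are 8 such values of n.

0, 1, 2, 11, 12, 13, 22, 23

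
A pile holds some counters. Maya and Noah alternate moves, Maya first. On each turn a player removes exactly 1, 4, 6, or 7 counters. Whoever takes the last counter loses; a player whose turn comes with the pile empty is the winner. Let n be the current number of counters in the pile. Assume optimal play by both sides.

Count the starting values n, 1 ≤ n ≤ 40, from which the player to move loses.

13

Positions with no move are W. A position that does have a move is losing for the player to move precisely when every available move leads to a winning position for the opponent. Fill in the labels:
n=0: no move; the opponent has just taken the last counter and therefore loses → W
n=1: L (sole option 0(W) is W)
n=2: W (go to 1, an L position)
n=3: L (sole option 2(W) is W)
n=4: W (go to 3, an L position)
n=5: W (go to 1, an L position)
n=6: L (options 5(W), 2(W), 0(W) are all W)
n=7: W (go to 6, an L position)
n=8: W (go to 1, an L position)
n=9: W (go to 3, an L position)
n=10: W (go to 6, an L position)
n=11: L (options 10(W), 7(W), 5(W), 4(W) are all W)
n=12: W (go to 11, an L position)
n=13: W (go to 6, an L position)
n=14: L (options 13(W), 10(W), 8(W), 7(W) are all W)
n=15: W (go to 14, an L position)
n=16: L (options 15(W), 12(W), 10(W), 9(W) are all W)
n=17: W (go to 16, an L position)
n=18: W (go to 14, an L position)
n=19: L (options 18(W), 15(W), 13(W), 12(W) are all W)
n=20: W (go to 19, an L position)
n=21: W (go to 14, an L position)
n=22: W (go to 16, an L position)
n=23: W (go to 19, an L position)
n=24: L (options 23(W), 20(W), 18(W), 17(W) are all W)
n=25: W (go to 24, an L position)
n=26: W (go to 19, an L position)
n=27: L (options 26(W), 23(W), 21(W), 20(W) are all W)
n=28: W (go to 27, an L position)
n=29: L (options 28(W), 25(W), 23(W), 22(W) are all W)
n=30: W (go to 29, an L position)
n=31: W (go to 27, an L position)
n=32: L (options 31(W), 28(W), 26(W), 25(W) are all W)
n=33: W (go to 32, an L position)
n=34: W (go to 27, an L position)
n=35: W (go to 29, an L position)
n=36: W (go to 32, an L position)
n=37: L (options 36(W), 33(W), 31(W), 30(W) are all W)
n=38: W (go to 37, an L position)
n=39: W (go to 32, an L position)
n=40: L (options 39(W), 36(W), 34(W), 33(W) are all W)
L entries with 1 ≤ n ≤ 40 (the range starts at n=1): n = 1, 3, 6, 11, 14, 16, 19, 24, 27, 29, 32, 37, 40; that makes 13.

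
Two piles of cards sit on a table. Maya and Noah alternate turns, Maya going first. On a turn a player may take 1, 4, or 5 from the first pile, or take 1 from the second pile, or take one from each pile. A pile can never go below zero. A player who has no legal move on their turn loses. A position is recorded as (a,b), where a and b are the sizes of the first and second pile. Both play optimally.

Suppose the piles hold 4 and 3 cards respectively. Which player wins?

Use the standard recursion: the mover loses at a terminal position; elsewhere, the mover wins exactly when some move hands the opponent an L position.
No move ever increases a pile, so every position that can arise here has a ≤ 4 and b ≤ 3; it is enough to label the cells with 0 ≤ a ≤ 4 and 0 ≤ b ≤ 3.
Every move lowers a or b (never raises either), so fill the grid row by row in increasing a, and left to right within a row: each cell's successors are then already labelled.
      b=0  b=1  b=2  b=3
a=0:    L    W    L    W
a=1:    W    W    W    W
a=2:    L    W    L    W
a=3:    W    W    W    W
a=4:    W    L    W    L
Cells with no legal move (terminal, hence L): (0,0).
The remaining L cells, each justified by listing all of its moves:
(0,2): L (sole option (0,1)(W) is W)
(2,0): L (sole option (1,0)(W) is W)
(2,2): L (options (1,2)(W), (2,1)(W), (1,1)(W) are all W)
(4,1): L (options (3,1)(W), (0,1)(W), (4,0)(W), (3,0)(W) are all W)
(4,3): L (options (3,3)(W), (0,3)(W), (4,2)(W), (3,2)(W) are all W)
Every other cell has at least one move into one of the L cells above, so it is W.
The starting position (4,3) is L: whatever Maya does, the opponent receives a W position.

Noah wins.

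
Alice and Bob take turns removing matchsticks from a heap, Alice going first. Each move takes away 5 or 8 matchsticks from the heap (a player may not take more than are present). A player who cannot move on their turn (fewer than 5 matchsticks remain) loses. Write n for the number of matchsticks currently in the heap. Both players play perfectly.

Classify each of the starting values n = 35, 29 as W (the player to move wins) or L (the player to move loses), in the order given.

Work bottom-up. With no move the player to move loses. Otherwise the position is W if at least one move leads to an L position for the opponent, and L if every move leads to a W.
n=0: no move → L
n=1: no move → L
n=2: no move → L
n=3: no move → L
n=4: no move → L
n=5: can move to 0, which is L ⇒ W
n=6: can move to 1, which is L ⇒ W
n=7: can move to 2, which is L ⇒ W
n=8: can move to 3, which is L ⇒ W
n=9: can move to 4, which is L ⇒ W
n=10: can move to 2, which is L ⇒ W
n=11: can move to 3, which is L ⇒ W
n=12: can move to 4, which is L ⇒ W
n=13: moves to 8(W), 5(W); every one is W ⇒ L
n=14: moves to 9(W), 6(W); every one is W ⇒ L
n=15: moves to 10(W), 7(W); every one is W ⇒ L
n=16: moves to 11(W), 8(W); every one is W ⇒ L
n=17: moves to 12(W), 9(W); every one is W ⇒ L
n=18: can move to 13, which is L ⇒ W
n=19: can move to 14, which is L ⇒ W
n=20: can move to 15, which is L ⇒ W
n=21: can move to 16, which is L ⇒ W
n=22: can move to 17, which is L ⇒ W
n=23: can move to 15, which is L ⇒ W
n=24: can move to 16, which is L ⇒ W
n=25: can move to 17, which is L ⇒ W
n=26: moves to 21(W), 18(W); every one is W ⇒ L
n=27: moves to 22(W), 19(W); every one is W ⇒ L
n=28: moves to 23(W), 20(W); every one is W ⇒ L
n=29: moves to 24(W), 21(W); every one is W ⇒ L
n=30: moves to 25(W), 22(W); every one is W ⇒ L
n=31: can move to 26, which is L ⇒ W
n=32: can move to 27, which is L ⇒ W
n=33: can move to 28, which is L ⇒ W
n=34: can move to 29, which is L ⇒ W
n=35: can move to 30, which is L ⇒ W

35: W, 29: L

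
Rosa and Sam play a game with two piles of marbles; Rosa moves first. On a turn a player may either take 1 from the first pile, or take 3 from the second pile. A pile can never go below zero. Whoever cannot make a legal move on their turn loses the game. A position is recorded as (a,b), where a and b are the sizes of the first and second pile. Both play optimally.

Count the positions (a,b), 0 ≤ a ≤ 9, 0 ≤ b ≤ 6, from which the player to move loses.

35

Positions with no move are L. A position that does have a move is losing for the player to move precisely when every available move leads to a winning position for the opponent. Fill in the labels:
Every move lowers a or b (never raises either), so fill the grid row by row in increasing a, and left to right within a row: each cell's successors are then already labelled.
      b=0  b=1  b=2  b=3  b=4  b=5  b=6
a=0:    L    L    L    W    W    W    L
a=1:    W    W    W    L    L    L    W
a=2:    L    L    L    W    W    W    L
a=3:    W    W    W    L    L    L    W
a=4:    L    L    L    W    W    W    L
a=5:    W    W    W    L    L    L    W
a=6:    L    L    L    W    W    W    L
a=7:    W    W    W    L    L    L    W
a=8:    L    L    L    W    W    W    L
a=9:    W    W    W    L    L    L    W
Cells with no legal move (terminal, hence L): (0,0), (0,1), (0,2).
The remaining L cells, each justified by listing all of its moves:
(0,6): →(0,3)(W) only, which is W, so L
(1,3): →(0,3)(W), (1,0)(W) — all W, so L
(1,4): →(0,4)(W), (1,1)(W) — all W, so L
(1,5): →(0,5)(W), (1,2)(W) — all W, so L
(2,0): →(1,0)(W) only, which is W, so L
(2,1): →(1,1)(W) only, which is W, so L
(2,2): →(1,2)(W) only, which is W, so L
(2,6): →(1,6)(W), (2,3)(W) — all W, so L
(3,3): →(2,3)(W), (3,0)(W) — all W, so L
(3,4): →(2,4)(W), (3,1)(W) — all W, so L
(3,5): →(2,5)(W), (3,2)(W) — all W, so L
(4,0): →(3,0)(W) only, which is W, so L
(4,1): →(3,1)(W) only, which is W, so L
(4,2): →(3,2)(W) only, which is W, so L
(4,6): →(3,6)(W), (4,3)(W) — all W, so L
(5,3): →(4,3)(W), (5,0)(W) — all W, so L
(5,4): →(4,4)(W), (5,1)(W) — all W, so L
(5,5): →(4,5)(W), (5,2)(W) — all W, so L
(6,0): →(5,0)(W) only, which is W, so L
(6,1): →(5,1)(W) only, which is W, so L
(6,2): →(5,2)(W) only, which is W, so L
(6,6): →(5,6)(W), (6,3)(W) — all W, so L
(7,3): →(6,3)(W), (7,0)(W) — all W, so L
(7,4): →(6,4)(W), (7,1)(W) — all W, so L
(7,5): →(6,5)(W), (7,2)(W) — all W, so L
(8,0): →(7,0)(W) only, which is W, so L
(8,1): →(7,1)(W) only, which is W, so L
(8,2): →(7,2)(W) only, which is W, so L
(8,6): →(7,6)(W), (8,3)(W) — all W, so L
(9,3): →(8,3)(W), (9,0)(W) — all W, so L
(9,4): →(8,4)(W), (9,1)(W) — all W, so L
(9,5): →(8,5)(W), (9,2)(W) — all W, so L
Every other cell has at least one move into one of the L cells above, so it is W.
L cells per row: a=0: 4, a=1: 3, a=2: 4, a=3: 3, a=4: 4, a=5: 3, a=6: 4, a=7: 3, a=8: 4, a=9: 3; total 35.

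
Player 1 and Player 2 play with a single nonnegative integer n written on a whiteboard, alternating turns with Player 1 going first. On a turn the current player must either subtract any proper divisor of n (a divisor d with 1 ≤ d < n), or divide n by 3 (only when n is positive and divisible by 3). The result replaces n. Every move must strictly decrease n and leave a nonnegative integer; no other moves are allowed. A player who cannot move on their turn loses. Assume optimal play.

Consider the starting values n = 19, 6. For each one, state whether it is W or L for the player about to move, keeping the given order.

19: L, 6: W

Use the standard recursion: the mover loses at a terminal position; elsewhere, the mover wins exactly when some move hands the opponent an L position.
n=0: no move → L
n=1: no move → L
n=2: W (go to 1, an L position)
n=3: W (go to 1, an L position)
n=4: L (options 2(W), 3(W) are all W)
n=5: W (go to 4, an L position)
n=6: W (go to 4, an L position)
n=7: L (sole option 6(W) is W)
n=8: W (go to 4, an L position)
n=9: L (options 3(W), 6(W), 8(W) are all W)
n=10: W (go to 9, an L position)
n=11: L (sole option 10(W) is W)
n=12: W (go to 4, an L position)
n=13: L (sole option 12(W) is W)
n=14: W (go to 7, an L position)
n=15: L (options 5(W), 10(W), 12(W), 14(W) are all W)
n=16: W (go to 15, an L position)
n=17: L (sole option 16(W) is W)
n=18: W (go to 9, an L position)
n=19: L (sole option 18(W) is W)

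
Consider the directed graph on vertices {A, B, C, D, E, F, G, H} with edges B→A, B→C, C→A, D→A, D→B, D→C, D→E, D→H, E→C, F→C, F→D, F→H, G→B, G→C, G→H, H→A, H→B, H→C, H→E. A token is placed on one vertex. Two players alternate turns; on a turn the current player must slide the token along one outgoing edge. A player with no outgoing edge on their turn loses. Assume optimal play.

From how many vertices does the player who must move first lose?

4

Build the W/L table. Terminal = L. A non-terminal position is W if it has a move to some L; otherwise it is L.
Every edge goes from a vertex to one that appears earlier in the order A, C, E, B, H, D, G, F, so processing vertices in that order labels each vertex after all of its successors.
A: no outgoing edge → L
C: →A(L), so W
E: →C(W) only, which is W, so L
B: →A(L), so W
H: →E(L), so W
D: →E(L), so W
G: →H(W), B(W), C(W) — all W, so L
F: →D(W), H(W), C(W) — all W, so L
The L vertices are A, E, F, G; that is 4 in all.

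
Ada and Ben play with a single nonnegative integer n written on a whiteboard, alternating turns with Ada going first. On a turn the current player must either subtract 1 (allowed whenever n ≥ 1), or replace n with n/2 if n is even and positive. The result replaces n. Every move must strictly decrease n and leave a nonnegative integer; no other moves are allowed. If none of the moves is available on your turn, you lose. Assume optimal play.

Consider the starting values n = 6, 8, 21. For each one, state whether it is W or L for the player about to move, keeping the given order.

Positions with no move are L. A position that does have a move is losing for the player to move precisely when every available move leads to a winning position for the opponent. Fill in the labels:
n=0: no move → L
n=1: W (go to 0, an L position)
n=2: L (sole option 1(W) is W)
n=3: W (go to 2, an L position)
n=4: W (go to 2, an L position)
n=5: L (sole option 4(W) is W)
n=6: W (go to 5, an L position)
n=7: L (sole option 6(W) is W)
n=8: W (go to 7, an L position)
n=9: L (sole option 8(W) is W)
n=10: W (go to 5, an L position)
n=11: L (sole option 10(W) is W)
n=12: W (go to 11, an L position)
n=13: L (sole option 12(W) is W)
n=14: W (go to 7, an L position)
n=15: L (sole option 14(W) is W)
n=16: W (go to 15, an L position)
n=17: L (sole option 16(W) is W)
n=18: W (go to 9, an L position)
n=19: L (sole option 18(W) is W)
n=20: W (go to 19, an L position)
n=21: L (sole option 20(W) is W)

6: W, 8: W, 21: L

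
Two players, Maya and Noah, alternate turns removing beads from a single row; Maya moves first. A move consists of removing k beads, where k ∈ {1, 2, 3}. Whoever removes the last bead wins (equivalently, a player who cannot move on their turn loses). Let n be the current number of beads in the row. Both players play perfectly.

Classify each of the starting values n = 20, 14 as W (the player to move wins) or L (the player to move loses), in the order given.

Build the W/L table. Terminal = L. A non-terminal position is W if it has a move to some L; otherwise it is L.
n=0: no move → L
n=1: →0(L), so W
n=2: →0(L), so W
n=3: →0(L), so W
n=4: →3(W), 2(W), 1(W) — all W, so L
n=5: →4(L), so W
n=6: →4(L), so W
n=7: →4(L), so W
n=8: →7(W), 6(W), 5(W) — all W, so L
n=9: →8(L), so W
n=10: →8(L), so W
n=11: →8(L), so W
n=12: →11(W), 10(W), 9(W) — all W, so L
n=13: →12(L), so W
n=14: →12(L), so W
n=15: →12(L), so W
n=16: →15(W), 14(W), 13(W) — all W, so L
n=17: →16(L), so W
n=18: →16(L), so W
n=19: →16(L), so W
n=20: →19(W), 18(W), 17(W) — all W, so L

20: L, 14: W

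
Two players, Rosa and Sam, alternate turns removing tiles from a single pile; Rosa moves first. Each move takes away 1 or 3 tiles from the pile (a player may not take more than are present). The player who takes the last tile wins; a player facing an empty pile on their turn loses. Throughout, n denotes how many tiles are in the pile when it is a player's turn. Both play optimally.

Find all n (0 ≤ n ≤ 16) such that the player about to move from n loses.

0, 2, 4, 6, 8, 10, 12, 14, 16

Use the standard recursion: the mover loses at a terminal position; elsewhere, the mover wins exactly when some move hands the opponent an L position.
n=0: no move → L
n=1: W (go to 0, an L position)
n=2: L (sole option 1(W) is W)
n=3: W (go to 2, an L position)
n=4: L (options 3(W), 1(W) are all W)
n=5: W (go to 4, an L position)
n=6: L (options 5(W), 3(W) are all W)
n=7: W (go to 6, an L position)
n=8: L (options 7(W), 5(W) are all W)
n=9: W (go to 8, an L position)
n=10: L (options 9(W), 7(W) are all W)
n=11: W (go to 10, an L position)
n=12: L (options 11(W), 9(W) are all W)
n=13: W (go to 12, an L position)
n=14: L (options 13(W), 11(W) are all W)
n=15: W (go to 14, an L position)
n=16: L (options 15(W), 13(W) are all W)
The losing starting values of n are exactly the entries labelled L in this table (9 of them).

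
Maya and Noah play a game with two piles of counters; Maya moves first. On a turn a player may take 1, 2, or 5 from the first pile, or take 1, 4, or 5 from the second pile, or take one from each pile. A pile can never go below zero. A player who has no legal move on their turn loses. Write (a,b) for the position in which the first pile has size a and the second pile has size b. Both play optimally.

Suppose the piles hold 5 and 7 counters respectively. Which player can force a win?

Label each position W (a win for the player to move) or L (a loss). A position with no legal move is L; any other position is W exactly when some move reaches an L, and L when every move reaches a W.
No move ever increases a pile, so every position that can arise here has a ≤ 5 and b ≤ 7; it is enough to label the cells with 0 ≤ a ≤ 5 and 0 ≤ b ≤ 7.
Every move lowers a or b (never raises either), so fill the grid row by row in increasing a, and left to right within a row: each cell's successors are then already labelled.
      b=0  b=1  b=2  b=3  b=4  b=5  b=6  b=7
a=0:    L    W    L    W    W    W    W    W
a=1:    W    W    W    W    L    W    L    W
a=2:    W    L    W    L    W    W    W    W
a=3:    L    W    W    W    W    W    W    L
a=4:    W    W    L    W    L    W    W    W
a=5:    W    L    W    W    W    W    W    W
Cells with no legal move (terminal, hence L): (0,0).
The remaining L cells, each justified by listing all of its moves:
(0,2): →(0,1)(W) only, which is W, so L
(1,4): →(0,4)(W), (1,3)(W), (1,0)(W), (0,3)(W) — all W, so L
(1,6): →(0,6)(W), (1,5)(W), (1,2)(W), (1,1)(W), (0,5)(W) — all W, so L
(2,1): →(1,1)(W), (0,1)(W), (2,0)(W), (1,0)(W) — all W, so L
(2,3): →(1,3)(W), (0,3)(W), (2,2)(W), (1,2)(W) — all W, so L
(3,0): →(2,0)(W), (1,0)(W) — all W, so L
(3,7): →(2,7)(W), (1,7)(W), (3,6)(W), (3,3)(W), (3,2)(W), (2,6)(W) — all W, so L
(4,2): →(3,2)(W), (2,2)(W), (4,1)(W), (3,1)(W) — all W, so L
(4,4): →(3,4)(W), (2,4)(W), (4,3)(W), (4,0)(W), (3,3)(W) — all W, so L
(5,1): →(4,1)(W), (3,1)(W), (0,1)(W), (5,0)(W), (4,0)(W) — all W, so L
Every other cell has at least one move into one of the L cells above, so it is W.
From (5,7) Maya can move to (3,7), reaching an L position.

Maya wins.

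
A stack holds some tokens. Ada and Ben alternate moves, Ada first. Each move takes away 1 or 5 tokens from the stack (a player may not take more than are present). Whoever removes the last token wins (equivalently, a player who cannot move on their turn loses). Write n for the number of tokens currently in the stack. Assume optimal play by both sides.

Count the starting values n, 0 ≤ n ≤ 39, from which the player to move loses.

20

Classify positions by backward induction: terminal positions (no move available) are L. From any other position, the mover wins iff some move reaches an L.
n=0: no move → L
n=1: →0(L), so W
n=2: →1(W) only, which is W, so L
n=3: →2(L), so W
n=4: →3(W) only, which is W, so L
n=5: →4(L), so W
n=6: →5(W), 1(W) — all W, so L
n=7: →6(L), so W
n=8: →7(W), 3(W) — all W, so L
n=9: →8(L), so W
n=10: →9(W), 5(W) — all W, so L
n=11: →10(L), so W
n=12: →11(W), 7(W) — all W, so L
n=13: →12(L), so W
n=14: →13(W), 9(W) — all W, so L
n=15: →14(L), so W
n=16: →15(W), 11(W) — all W, so L
n=17: →16(L), so W
n=18: →17(W), 13(W) — all W, so L
n=19: →18(L), so W
n=20: →19(W), 15(W) — all W, so L
n=21: →20(L), so W
n=22: →21(W), 17(W) — all W, so L
n=23: →22(L), so W
n=24: →23(W), 19(W) — all W, so L
n=25: →24(L), so W
n=26: →25(W), 21(W) — all W, so L
n=27: →26(L), so W
n=28: →27(W), 23(W) — all W, so L
n=29: →28(L), so W
n=30: →29(W), 25(W) — all W, so L
n=31: →30(L), so W
n=32: →31(W), 27(W) — all W, so L
n=33: →32(L), so W
n=34: →33(W), 29(W) — all W, so L
n=35: →34(L), so W
n=36: →35(W), 31(W) — all W, so L
n=37: →36(L), so W
n=38: →37(W), 33(W) — all W, so L
n=39: →38(L), so W
L entries with 0 ≤ n ≤ 39: n = 0, 2, 4, 6, 8, 10, 12, 14, 16, 18, 20, 22, 24, 26, 28, 30, 32, 34, 36, 38; that makes 20.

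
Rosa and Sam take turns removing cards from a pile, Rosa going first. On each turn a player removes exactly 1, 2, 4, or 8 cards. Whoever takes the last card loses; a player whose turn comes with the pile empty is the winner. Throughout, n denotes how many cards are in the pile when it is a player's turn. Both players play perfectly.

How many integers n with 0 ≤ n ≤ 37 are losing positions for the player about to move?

Classify positions by backward induction: terminal positions (no move available) are W. From any other position, the mover wins iff some move reaches an L.
n=0: no move; the opponent has just taken the last card and therefore loses → W
n=1: the only move is to 0(W), a W ⇒ L
n=2: can move to 1, which is L ⇒ W
n=3: can move to 1, which is L ⇒ W
n=4: moves to 3(W), 2(W), 0(W); every one is W ⇒ L
n=5: can move to 4, which is L ⇒ W
n=6: can move to 4, which is L ⇒ W
n=7: moves to 6(W), 5(W), 3(W); every one is W ⇒ L
n=8: can move to 7, which is L ⇒ W
n=9: can move to 7, which is L ⇒ W
n=10: moves to 9(W), 8(W), 6(W), 2(W); every one is W ⇒ L
n=11: can move to 10, which is L ⇒ W
n=12: can move to 10, which is L ⇒ W
n=13: moves to 12(W), 11(W), 9(W), 5(W); every one is W ⇒ L
n=14: can move to 13, which is L ⇒ W
n=15: can move to 13, which is L ⇒ W
n=16: moves to 15(W), 14(W), 12(W), 8(W); every one is W ⇒ L
n=17: can move to 16, which is L ⇒ W
n=18: can move to 16, which is L ⇒ W
n=19: moves to 18(W), 17(W), 15(W), 11(W); every one is W ⇒ L
n=20: can move to 19, which is L ⇒ W
n=21: can move to 19, which is L ⇒ W
n=22: moves to 21(W), 20(W), 18(W), 14(W); every one is W ⇒ L
n=23: can move to 22, which is L ⇒ W
n=24: can move to 22, which is L ⇒ W
n=25: moves to 24(W), 23(W), 21(W), 17(W); every one is W ⇒ L
n=26: can move to 25, which is L ⇒ W
n=27: can move to 25, which is L ⇒ W
n=28: moves to 27(W), 26(W), 24(W), 20(W); every one is W ⇒ L
n=29: can move to 28, which is L ⇒ W
n=30: can move to 28, which is L ⇒ W
n=31: moves to 30(W), 29(W), 27(W), 23(W); every one is W ⇒ L
n=32: can move to 31, which is L ⇒ W
n=33: can move to 31, which is L ⇒ W
n=34: moves to 33(W), 32(W), 30(W), 26(W); every one is W ⇒ L
n=35: can move to 34, which is L ⇒ W
n=36: can move to 34, which is L ⇒ W
n=37: moves to 36(W), 35(W), 33(W), 29(W); every one is W ⇒ L
L entries with 0 ≤ n ≤ 37: n = 1, 4, 7, 10, 13, 16, 19, 22, 25, 28, 31, 34, 37; that makes 13.

13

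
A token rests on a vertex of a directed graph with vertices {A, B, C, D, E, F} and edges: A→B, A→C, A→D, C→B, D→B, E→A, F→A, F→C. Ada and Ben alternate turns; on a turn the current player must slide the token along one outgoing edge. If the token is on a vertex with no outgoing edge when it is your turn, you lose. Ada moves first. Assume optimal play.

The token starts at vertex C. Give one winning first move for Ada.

Move to B.

Work bottom-up. With no move the player to move loses. Otherwise the position is W if at least one move leads to an L position for the opponent, and L if every move leads to a W.
Every edge goes from a vertex to one that appears earlier in the order B, D, C, A, F, E, so processing vertices in that order labels each vertex after all of its successors.
B: no outgoing edge → L
D: W (go to B, an L position)
C: W (go to B, an L position)
A: W (go to B, an L position)
F: L (options A(W), C(W) are all W)
E: L (sole option A(W) is W)
From C, the L positions reachable in one move are: B.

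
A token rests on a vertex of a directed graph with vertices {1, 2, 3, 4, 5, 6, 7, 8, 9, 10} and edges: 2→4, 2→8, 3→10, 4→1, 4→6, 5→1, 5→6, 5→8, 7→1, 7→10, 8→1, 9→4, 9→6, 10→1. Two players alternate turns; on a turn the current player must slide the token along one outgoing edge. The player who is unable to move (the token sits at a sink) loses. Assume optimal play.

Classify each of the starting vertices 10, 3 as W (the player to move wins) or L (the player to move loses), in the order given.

Compute win/loss labels from the base case upward. A position with no move is L. Any other position is W if it can reach an L in one move, else L.
Every edge goes from a vertex to one that appears earlier in the order 1, 6, 4, 8, 5, 9, 2, 10, 3, 7, so processing vertices in that order labels each vertex after all of its successors.
1: no outgoing edge → L
6: no outgoing edge → L
4: can move to 6, which is L ⇒ W
8: can move to 1, which is L ⇒ W
5: can move to 6, which is L ⇒ W
9: can move to 6, which is L ⇒ W
2: moves to 8(W), 4(W); every one is W ⇒ L
10: can move to 1, which is L ⇒ W
3: the only move is to 10(W), a W ⇒ L
7: can move to 1, which is L ⇒ W

10: W, 3: L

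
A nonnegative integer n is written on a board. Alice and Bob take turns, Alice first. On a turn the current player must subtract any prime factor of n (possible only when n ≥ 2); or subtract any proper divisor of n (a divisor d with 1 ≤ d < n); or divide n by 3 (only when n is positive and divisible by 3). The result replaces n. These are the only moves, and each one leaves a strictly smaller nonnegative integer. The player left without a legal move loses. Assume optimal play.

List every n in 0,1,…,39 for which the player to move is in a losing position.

Positions with no move are L. A position that does have a move is losing for the player to move precisely when every available move leads to a winning position for the opponent. Fill in the labels:
n=0: no move → L
n=1: no move → L
n=2: W (go to 0, an L position)
n=3: W (go to 0, an L position)
n=4: L (options 2(W), 3(W) are all W)
n=5: W (go to 0, an L position)
n=6: W (go to 4, an L position)
n=7: W (go to 0, an L position)
n=8: W (go to 4, an L position)
n=9: L (options 3(W), 6(W), 8(W) are all W)
n=10: W (go to 9, an L position)
n=11: W (go to 0, an L position)
n=12: W (go to 4, an L position)
n=13: W (go to 0, an L position)
n=14: L (options 7(W), 12(W), 13(W) are all W)
n=15: W (go to 14, an L position)
n=16: W (go to 14, an L position)
n=17: W (go to 0, an L position)
n=18: W (go to 9, an L position)
n=19: W (go to 0, an L position)
n=20: L (options 10(W), 15(W), 16(W), 18(W), 19(W) are all W)
n=21: W (go to 14, an L position)
n=22: W (go to 20, an L position)
n=23: W (go to 0, an L position)
n=24: W (go to 20, an L position)
n=25: W (go to 20, an L position)
n=26: L (options 13(W), 24(W), 25(W) are all W)
n=27: W (go to 9, an L position)
n=28: W (go to 14, an L position)
n=29: W (go to 0, an L position)
n=30: W (go to 20, an L position)
n=31: W (go to 0, an L position)
n=32: L (options 16(W), 24(W), 28(W), 30(W), 31(W) are all W)
n=33: W (go to 32, an L position)
n=34: W (go to 32, an L position)
n=35: L (options 28(W), 30(W), 34(W) are all W)
n=36: W (go to 32, an L position)
n=37: W (go to 0, an L position)
n=38: L (options 19(W), 36(W), 37(W) are all W)
n=39: W (go to 26, an L position)
Reading off the rows marked L gives the requested list; there are 10 such values of n.

0, 1, 4, 9, 14, 20, 26, 32, 35, 38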